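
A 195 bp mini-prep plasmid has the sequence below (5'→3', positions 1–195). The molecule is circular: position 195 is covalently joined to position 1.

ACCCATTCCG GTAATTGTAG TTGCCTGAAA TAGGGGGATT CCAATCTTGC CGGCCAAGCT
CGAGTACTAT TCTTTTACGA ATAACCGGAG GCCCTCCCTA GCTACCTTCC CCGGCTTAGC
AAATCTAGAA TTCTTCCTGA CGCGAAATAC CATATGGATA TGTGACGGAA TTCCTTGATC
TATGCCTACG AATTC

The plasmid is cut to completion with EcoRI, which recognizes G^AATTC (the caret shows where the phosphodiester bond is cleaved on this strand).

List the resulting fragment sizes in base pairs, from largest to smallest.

EcoRI sites (GAATTC) start at positions 128, 168, 190.
EcoRI cuts after the first base of each site, so after positions 128, 168, 190.
Circular molecule, 3 cuts → 3 fragments:
  129–168 → 40 bp
  169–190 → 22 bp
  191–195 then 1–128 → 5 + 128 = 133 bp
Sorted largest to smallest: 133, 40, 22 bp.

133, 40, 22 bp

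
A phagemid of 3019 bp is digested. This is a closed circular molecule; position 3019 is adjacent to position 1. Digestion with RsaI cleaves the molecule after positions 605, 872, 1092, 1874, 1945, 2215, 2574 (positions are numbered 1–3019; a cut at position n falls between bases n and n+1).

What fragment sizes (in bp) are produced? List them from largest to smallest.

Circular molecule, 7 cuts → 7 fragments:
  872 − 605 = 267 bp
  1092 − 872 = 220 bp
  1874 − 1092 = 782 bp
  1945 − 1874 = 71 bp
  2215 − 1945 = 270 bp
  2574 − 2215 = 359 bp
  wrap: 3019 − 2574 + 605 = 1050 bp
Sorted largest to smallest: 1050, 782, 359, 270, 267, 220, 71 bp.

1050, 782, 359, 270, 267, 220, 71 bp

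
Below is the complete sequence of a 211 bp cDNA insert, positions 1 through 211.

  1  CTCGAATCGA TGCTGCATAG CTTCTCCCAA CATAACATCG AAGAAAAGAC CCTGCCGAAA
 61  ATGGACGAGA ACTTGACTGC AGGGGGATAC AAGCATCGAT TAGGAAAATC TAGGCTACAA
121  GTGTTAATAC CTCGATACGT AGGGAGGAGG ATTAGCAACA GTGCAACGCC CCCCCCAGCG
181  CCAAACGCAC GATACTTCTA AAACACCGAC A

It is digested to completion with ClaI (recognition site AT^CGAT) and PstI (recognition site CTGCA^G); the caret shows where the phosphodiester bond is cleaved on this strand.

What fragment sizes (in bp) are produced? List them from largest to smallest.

ClaI sites (ATCGAT) start at positions 6, 95.
ClaI cuts after base 2 of each site, so after positions 7, 96.
The PstI site (CTGCAG) starts at position 77.
PstI cuts after base 5 of each site (before the last base), so after position 81.
Combined cut positions: 7, 81, 96.
Linear molecule, 3 cuts → 4 fragments:
  1–7 → 7 bp
  8–81 → 74 bp
  82–96 → 15 bp
  97–211 → 115 bp
Sorted largest to smallest: 115, 74, 15, 7 bp.

115, 74, 15, 7 bp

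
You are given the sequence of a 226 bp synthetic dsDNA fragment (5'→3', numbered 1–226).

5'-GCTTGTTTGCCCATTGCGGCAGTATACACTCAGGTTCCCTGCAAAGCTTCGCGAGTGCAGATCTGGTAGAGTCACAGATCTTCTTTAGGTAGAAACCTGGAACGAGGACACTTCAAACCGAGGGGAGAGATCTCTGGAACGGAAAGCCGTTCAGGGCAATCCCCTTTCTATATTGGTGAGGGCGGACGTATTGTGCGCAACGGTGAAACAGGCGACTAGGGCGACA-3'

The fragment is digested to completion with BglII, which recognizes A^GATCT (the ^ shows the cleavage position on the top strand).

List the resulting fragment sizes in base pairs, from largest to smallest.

98, 59, 52, 17 bp

BglII sites (AGATCT) start at positions 59, 76, 128.
BglII cuts after the first base of each site, so after positions 59, 76, 128.
Linear molecule, 3 cuts → 4 fragments:
  1–59 → 59 bp
  60–76 → 17 bp
  77–128 → 52 bp
  129–226 → 98 bp
Sorted largest to smallest: 98, 59, 52, 17 bp.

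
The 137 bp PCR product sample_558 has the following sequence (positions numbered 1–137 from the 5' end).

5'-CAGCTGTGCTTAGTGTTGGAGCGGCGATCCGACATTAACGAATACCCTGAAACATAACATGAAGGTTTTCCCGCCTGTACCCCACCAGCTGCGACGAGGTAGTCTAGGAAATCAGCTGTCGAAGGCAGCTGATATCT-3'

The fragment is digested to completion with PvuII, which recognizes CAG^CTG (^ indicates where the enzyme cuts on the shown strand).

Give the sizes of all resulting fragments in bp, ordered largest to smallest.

85, 27, 13, 9, 3 bp

PvuII sites (CAGCTG) start at positions 1, 86, 113, 126.
PvuII cuts after base 3 of each site, so after positions 3, 88, 115, 128.
Linear molecule, 4 cuts → 5 fragments:
  1–3 → 3 bp
  4–88 → 85 bp
  89–115 → 27 bp
  116–128 → 13 bp
  129–137 → 9 bp
Sorted largest to smallest: 85, 27, 13, 9, 3 bp.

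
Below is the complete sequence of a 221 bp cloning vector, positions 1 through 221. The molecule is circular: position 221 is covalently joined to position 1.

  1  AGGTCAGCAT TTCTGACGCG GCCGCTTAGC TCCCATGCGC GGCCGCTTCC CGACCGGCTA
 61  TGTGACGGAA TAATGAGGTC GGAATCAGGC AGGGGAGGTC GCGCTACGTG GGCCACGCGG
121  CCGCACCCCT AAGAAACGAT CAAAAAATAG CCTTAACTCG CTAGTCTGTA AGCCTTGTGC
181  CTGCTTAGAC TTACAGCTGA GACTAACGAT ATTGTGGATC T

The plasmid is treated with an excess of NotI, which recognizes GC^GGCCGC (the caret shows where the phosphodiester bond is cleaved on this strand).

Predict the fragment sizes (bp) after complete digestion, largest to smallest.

122, 78, 21 bp

NotI sites (GCGGCCGC) start at positions 18, 39, 117.
NotI cuts after base 2 of each site, so after positions 19, 40, 118.
Circular molecule, 3 cuts → 3 fragments:
  20–40 → 21 bp
  41–118 → 78 bp
  119–221 then 1–19 → 103 + 19 = 122 bp
Sorted largest to smallest: 122, 78, 21 bp.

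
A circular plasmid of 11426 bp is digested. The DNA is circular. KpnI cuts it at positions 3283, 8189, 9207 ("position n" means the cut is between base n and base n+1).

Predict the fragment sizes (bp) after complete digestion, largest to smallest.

Circular molecule, 3 cuts → 3 fragments:
  8189 − 3283 = 4906 bp
  9207 − 8189 = 1018 bp
  wrap: 11426 − 9207 + 3283 = 5502 bp
Sorted largest to smallest: 5502, 4906, 1018 bp.

5502, 4906, 1018 bp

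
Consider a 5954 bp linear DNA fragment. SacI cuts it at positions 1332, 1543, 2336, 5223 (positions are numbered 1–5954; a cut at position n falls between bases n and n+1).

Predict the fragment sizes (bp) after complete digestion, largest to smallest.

2887, 1332, 793, 731, 211 bp

Linear molecule, 4 cuts → 5 fragments:
  1332 − 0 = 1332 bp
  1543 − 1332 = 211 bp
  2336 − 1543 = 793 bp
  5223 − 2336 = 2887 bp
  5954 − 5223 = 731 bp
Sorted largest to smallest: 2887, 1332, 793, 731, 211 bp.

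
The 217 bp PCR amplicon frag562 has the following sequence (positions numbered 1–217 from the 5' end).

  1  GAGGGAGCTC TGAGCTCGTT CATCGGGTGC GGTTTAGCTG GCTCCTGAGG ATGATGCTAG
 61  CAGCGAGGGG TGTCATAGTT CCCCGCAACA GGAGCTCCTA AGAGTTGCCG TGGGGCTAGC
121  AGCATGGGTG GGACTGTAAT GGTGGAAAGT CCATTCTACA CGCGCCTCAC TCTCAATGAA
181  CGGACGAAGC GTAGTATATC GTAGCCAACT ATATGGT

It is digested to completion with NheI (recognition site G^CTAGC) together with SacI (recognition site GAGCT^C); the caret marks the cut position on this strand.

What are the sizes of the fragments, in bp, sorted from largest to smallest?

NheI sites (GCTAGC) start at positions 56, 115.
NheI cuts after the first base of each site, so after positions 56, 115.
SacI sites (GAGCTC) start at positions 5, 12, 92.
SacI cuts after base 5 of each site (before the last base), so after positions 9, 16, 96.
Combined cut positions: 9, 16, 56, 96, 115.
Linear molecule, 5 cuts → 6 fragments:
  1–9 → 9 bp
  10–16 → 7 bp
  17–56 → 40 bp
  57–96 → 40 bp
  97–115 → 19 bp
  116–217 → 102 bp
Sorted largest to smallest: 102, 40, 40, 19, 9, 7 bp.

102, 40, 40, 19, 9, 7 bp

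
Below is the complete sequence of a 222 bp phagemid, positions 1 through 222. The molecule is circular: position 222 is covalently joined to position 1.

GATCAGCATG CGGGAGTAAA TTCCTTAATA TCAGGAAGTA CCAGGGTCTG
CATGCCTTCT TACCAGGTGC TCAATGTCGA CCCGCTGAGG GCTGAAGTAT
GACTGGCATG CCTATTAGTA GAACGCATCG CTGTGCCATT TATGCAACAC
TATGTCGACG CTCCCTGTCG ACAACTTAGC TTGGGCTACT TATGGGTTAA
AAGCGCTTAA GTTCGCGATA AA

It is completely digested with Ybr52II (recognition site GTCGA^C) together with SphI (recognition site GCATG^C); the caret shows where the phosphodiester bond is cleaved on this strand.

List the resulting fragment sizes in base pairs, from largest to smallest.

Ybr52II sites (GTCGAC) start at positions 76, 154, 167.
Ybr52II cuts after base 5 of each site (before the last base), so after positions 80, 158, 171.
SphI sites (GCATGC) start at positions 6, 50, 106.
SphI cuts after base 5 of each site (before the last base), so after positions 10, 54, 110.
Combined cut positions: 10, 54, 80, 110, 158, 171.
Circular molecule, 6 cuts → 6 fragments:
  11–54 → 44 bp
  55–80 → 26 bp
  81–110 → 30 bp
  111–158 → 48 bp
  159–171 → 13 bp
  172–222 then 1–10 → 51 + 10 = 61 bp
Sorted largest to smallest: 61, 48, 44, 30, 26, 13 bp.

61, 48, 44, 30, 26, 13 bp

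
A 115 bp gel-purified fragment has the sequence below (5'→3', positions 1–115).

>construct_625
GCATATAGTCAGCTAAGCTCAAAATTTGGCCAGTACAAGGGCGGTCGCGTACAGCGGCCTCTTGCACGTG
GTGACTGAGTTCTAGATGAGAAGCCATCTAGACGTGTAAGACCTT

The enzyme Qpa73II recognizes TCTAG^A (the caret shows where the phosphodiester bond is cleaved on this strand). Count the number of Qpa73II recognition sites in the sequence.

2

TCTAGA occurs starting at positions 81, 97.
Qpa73II cuts at 2 sites.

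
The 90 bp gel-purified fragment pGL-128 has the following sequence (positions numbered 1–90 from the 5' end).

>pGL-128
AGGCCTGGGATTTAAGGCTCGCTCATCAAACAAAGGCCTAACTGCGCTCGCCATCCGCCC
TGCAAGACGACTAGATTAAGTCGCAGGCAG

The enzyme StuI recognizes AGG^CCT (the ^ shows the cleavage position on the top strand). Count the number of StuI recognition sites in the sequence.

2

AGGCCT occurs starting at positions 1, 34.
StuI cuts at 2 sites.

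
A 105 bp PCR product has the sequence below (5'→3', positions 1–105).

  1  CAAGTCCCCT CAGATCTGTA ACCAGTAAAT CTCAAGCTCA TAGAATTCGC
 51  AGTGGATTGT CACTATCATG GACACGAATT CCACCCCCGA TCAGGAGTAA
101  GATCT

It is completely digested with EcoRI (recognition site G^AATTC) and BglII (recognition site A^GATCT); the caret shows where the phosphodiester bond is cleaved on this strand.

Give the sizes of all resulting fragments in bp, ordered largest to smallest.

EcoRI sites (GAATTC) start at positions 43, 76.
EcoRI cuts after the first base of each site, so after positions 43, 76.
BglII sites (AGATCT) start at positions 12, 100.
BglII cuts after the first base of each site, so after positions 12, 100.
Combined cut positions: 12, 43, 76, 100.
Linear molecule, 4 cuts → 5 fragments:
  1–12 → 12 bp
  13–43 → 31 bp
  44–76 → 33 bp
  77–100 → 24 bp
  101–105 → 5 bp
Sorted largest to smallest: 33, 31, 24, 12, 5 bp.

33, 31, 24, 12, 5 bp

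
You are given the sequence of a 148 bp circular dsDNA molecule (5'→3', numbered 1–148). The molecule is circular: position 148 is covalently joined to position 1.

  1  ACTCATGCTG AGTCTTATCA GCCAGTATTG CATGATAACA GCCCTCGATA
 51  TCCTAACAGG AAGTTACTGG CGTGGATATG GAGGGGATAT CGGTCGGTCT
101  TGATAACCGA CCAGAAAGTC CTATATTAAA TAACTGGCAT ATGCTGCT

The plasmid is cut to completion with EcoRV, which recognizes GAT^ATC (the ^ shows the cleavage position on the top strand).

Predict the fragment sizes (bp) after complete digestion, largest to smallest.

EcoRV sites (GATATC) start at positions 47, 86.
EcoRV cuts after base 3 of each site, so after positions 49, 88.
Circular molecule, 2 cuts → 2 fragments:
  50–88 → 39 bp
  89–148 then 1–49 → 60 + 49 = 109 bp
Sorted largest to smallest: 109, 39 bp.

109, 39 bp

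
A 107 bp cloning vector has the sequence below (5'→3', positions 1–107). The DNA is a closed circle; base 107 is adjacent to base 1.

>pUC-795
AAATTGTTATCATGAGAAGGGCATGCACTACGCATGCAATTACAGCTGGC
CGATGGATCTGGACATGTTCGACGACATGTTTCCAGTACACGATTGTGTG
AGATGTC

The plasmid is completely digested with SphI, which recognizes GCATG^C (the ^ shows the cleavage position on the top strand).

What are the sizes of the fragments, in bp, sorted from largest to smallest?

96, 11 bp

SphI sites (GCATGC) start at positions 21, 32.
SphI cuts after base 5 of each site (before the last base), so after positions 25, 36.
Circular molecule, 2 cuts → 2 fragments:
  26–36 → 11 bp
  37–107 then 1–25 → 71 + 25 = 96 bp
Sorted largest to smallest: 96, 11 bp.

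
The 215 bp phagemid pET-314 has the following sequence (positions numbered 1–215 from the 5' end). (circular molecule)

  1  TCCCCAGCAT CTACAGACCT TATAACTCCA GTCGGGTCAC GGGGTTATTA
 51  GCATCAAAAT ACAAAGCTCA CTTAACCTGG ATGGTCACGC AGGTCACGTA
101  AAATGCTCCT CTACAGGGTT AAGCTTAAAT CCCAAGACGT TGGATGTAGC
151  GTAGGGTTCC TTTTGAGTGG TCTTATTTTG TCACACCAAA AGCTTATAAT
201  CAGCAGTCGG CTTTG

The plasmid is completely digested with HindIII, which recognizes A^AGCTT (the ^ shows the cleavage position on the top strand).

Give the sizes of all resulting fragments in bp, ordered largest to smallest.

146, 69 bp

HindIII sites (AAGCTT) start at positions 121, 190.
HindIII cuts after the first base of each site, so after positions 121, 190.
Circular molecule, 2 cuts → 2 fragments:
  122–190 → 69 bp
  191–215 then 1–121 → 25 + 121 = 146 bp
Sorted largest to smallest: 146, 69 bp.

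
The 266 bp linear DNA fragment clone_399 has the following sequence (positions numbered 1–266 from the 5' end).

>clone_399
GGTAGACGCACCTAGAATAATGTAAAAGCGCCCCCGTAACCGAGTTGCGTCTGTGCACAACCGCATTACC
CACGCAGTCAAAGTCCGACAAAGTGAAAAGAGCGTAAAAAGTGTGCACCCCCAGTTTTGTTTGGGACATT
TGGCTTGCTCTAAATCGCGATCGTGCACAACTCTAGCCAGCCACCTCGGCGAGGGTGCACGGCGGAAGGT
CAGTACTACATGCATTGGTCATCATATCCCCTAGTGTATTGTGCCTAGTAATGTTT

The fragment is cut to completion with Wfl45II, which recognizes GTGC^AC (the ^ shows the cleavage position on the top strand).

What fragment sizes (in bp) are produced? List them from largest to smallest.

Wfl45II sites (GTGCAC) start at positions 53, 113, 163, 195.
Wfl45II cuts after base 4 of each site, so after positions 56, 116, 166, 198.
Linear molecule, 4 cuts → 5 fragments:
  1–56 → 56 bp
  57–116 → 60 bp
  117–166 → 50 bp
  167–198 → 32 bp
  199–266 → 68 bp
Sorted largest to smallest: 68, 60, 56, 50, 32 bp.

68, 60, 56, 50, 32 bp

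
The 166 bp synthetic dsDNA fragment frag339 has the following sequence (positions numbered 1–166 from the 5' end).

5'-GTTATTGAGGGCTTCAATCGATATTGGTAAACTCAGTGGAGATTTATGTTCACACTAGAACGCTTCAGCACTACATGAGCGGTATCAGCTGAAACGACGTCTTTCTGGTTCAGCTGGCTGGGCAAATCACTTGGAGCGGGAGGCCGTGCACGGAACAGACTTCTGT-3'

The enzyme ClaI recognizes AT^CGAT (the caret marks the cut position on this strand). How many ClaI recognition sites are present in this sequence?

ATCGAT occurs starting at position 17.
ClaI cuts at 1 site.

1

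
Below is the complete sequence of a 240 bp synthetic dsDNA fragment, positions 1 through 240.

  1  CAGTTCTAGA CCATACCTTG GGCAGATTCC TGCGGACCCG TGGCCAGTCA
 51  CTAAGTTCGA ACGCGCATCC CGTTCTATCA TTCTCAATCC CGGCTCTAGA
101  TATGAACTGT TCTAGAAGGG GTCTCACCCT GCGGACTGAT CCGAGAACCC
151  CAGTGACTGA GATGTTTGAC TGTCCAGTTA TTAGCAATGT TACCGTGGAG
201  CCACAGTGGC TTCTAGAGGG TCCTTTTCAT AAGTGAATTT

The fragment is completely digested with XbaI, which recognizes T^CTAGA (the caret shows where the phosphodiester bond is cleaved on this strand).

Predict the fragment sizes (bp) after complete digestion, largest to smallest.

101, 90, 28, 16, 5 bp

XbaI sites (TCTAGA) start at positions 5, 95, 111, 212.
XbaI cuts after the first base of each site, so after positions 5, 95, 111, 212.
Linear molecule, 4 cuts → 5 fragments:
  1–5 → 5 bp
  6–95 → 90 bp
  96–111 → 16 bp
  112–212 → 101 bp
  213–240 → 28 bp
Sorted largest to smallest: 101, 90, 28, 16, 5 bp.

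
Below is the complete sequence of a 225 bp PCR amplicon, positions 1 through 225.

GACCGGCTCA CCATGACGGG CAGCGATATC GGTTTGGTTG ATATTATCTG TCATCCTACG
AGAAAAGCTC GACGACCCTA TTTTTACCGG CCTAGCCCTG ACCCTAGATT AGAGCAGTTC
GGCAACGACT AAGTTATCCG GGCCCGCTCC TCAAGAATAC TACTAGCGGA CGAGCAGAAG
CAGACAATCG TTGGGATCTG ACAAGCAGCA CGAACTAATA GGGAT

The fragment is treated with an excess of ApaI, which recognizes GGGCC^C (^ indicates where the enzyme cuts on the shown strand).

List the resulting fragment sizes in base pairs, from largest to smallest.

144, 81 bp

The ApaI site (GGGCCC) starts at position 140.
ApaI cuts after base 5 of each site (before the last base), so after position 144.
Linear molecule, 1 cut → 2 fragments:
  1–144 → 144 bp
  145–225 → 81 bp
Sorted largest to smallest: 144, 81 bp.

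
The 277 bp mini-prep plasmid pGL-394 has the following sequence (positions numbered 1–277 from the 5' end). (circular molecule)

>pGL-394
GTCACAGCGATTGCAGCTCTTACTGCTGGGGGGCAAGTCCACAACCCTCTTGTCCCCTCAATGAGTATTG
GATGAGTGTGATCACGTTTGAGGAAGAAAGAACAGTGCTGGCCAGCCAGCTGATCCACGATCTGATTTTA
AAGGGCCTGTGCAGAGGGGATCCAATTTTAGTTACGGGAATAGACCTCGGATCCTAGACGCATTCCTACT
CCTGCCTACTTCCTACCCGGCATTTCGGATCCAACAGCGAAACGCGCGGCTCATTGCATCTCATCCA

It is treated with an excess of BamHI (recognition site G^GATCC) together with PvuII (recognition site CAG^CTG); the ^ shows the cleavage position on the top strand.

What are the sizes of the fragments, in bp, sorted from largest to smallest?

BamHI sites (GGATCC) start at positions 158, 189, 237.
BamHI cuts after the first base of each site, so after positions 158, 189, 237.
The PvuII site (CAGCTG) starts at position 117.
PvuII cuts after base 3 of each site, so after position 119.
Combined cut positions: 119, 158, 189, 237.
Circular molecule, 4 cuts → 4 fragments:
  120–158 → 39 bp
  159–189 → 31 bp
  190–237 → 48 bp
  238–277 then 1–119 → 40 + 119 = 159 bp
Sorted largest to smallest: 159, 48, 39, 31 bp.

159, 48, 39, 31 bp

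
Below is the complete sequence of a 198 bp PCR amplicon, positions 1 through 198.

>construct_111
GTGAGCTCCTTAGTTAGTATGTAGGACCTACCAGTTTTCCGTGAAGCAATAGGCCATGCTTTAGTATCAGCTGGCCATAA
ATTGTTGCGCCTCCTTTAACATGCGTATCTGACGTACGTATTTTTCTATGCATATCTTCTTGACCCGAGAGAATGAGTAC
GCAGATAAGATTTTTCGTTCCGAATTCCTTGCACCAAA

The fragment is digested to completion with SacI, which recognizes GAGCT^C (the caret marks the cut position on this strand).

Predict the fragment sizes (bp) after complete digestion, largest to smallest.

191, 7 bp

The SacI site (GAGCTC) starts at position 3.
SacI cuts after base 5 of each site (before the last base), so after position 7.
Linear molecule, 1 cut → 2 fragments:
  1–7 → 7 bp
  8–198 → 191 bp
Sorted largest to smallest: 191, 7 bp.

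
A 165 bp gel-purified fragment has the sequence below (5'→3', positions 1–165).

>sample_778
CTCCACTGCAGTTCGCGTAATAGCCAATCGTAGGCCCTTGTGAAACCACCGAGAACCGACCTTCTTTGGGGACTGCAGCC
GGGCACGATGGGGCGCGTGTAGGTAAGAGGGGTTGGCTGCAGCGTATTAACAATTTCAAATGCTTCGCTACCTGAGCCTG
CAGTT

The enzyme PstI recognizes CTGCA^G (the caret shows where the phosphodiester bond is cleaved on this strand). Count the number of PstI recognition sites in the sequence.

CTGCAG occurs starting at positions 6, 73, 117, 158.
PstI cuts at 4 sites.

4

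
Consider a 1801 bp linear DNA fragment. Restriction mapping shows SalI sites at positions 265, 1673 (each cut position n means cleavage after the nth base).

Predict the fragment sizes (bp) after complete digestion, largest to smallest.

1408, 265, 128 bp

Linear molecule, 2 cuts → 3 fragments:
  265 − 0 = 265 bp
  1673 − 265 = 1408 bp
  1801 − 1673 = 128 bp
Sorted largest to smallest: 1408, 265, 128 bp.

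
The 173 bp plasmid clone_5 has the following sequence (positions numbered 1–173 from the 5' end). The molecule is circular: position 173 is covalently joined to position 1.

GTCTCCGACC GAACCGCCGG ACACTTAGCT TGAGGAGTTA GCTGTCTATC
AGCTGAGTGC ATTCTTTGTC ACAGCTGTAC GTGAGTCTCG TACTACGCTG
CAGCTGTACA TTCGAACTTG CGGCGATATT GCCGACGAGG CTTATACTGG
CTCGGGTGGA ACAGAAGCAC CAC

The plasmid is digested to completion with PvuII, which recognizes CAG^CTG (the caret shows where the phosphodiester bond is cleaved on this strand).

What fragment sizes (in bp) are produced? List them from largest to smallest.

122, 29, 22 bp

PvuII sites (CAGCTG) start at positions 50, 72, 101.
PvuII cuts after base 3 of each site, so after positions 52, 74, 103.
Circular molecule, 3 cuts → 3 fragments:
  53–74 → 22 bp
  75–103 → 29 bp
  104–173 then 1–52 → 70 + 52 = 122 bp
Sorted largest to smallest: 122, 29, 22 bp.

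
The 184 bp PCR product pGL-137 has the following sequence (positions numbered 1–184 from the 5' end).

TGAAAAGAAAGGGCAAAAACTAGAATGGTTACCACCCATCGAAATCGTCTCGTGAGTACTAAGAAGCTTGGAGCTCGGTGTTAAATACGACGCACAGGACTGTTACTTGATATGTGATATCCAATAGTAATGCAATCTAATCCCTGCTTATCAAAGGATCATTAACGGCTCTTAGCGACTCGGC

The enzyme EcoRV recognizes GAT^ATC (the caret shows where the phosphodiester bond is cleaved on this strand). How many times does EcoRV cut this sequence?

GATATC occurs starting at position 116.
EcoRV cuts at 1 site.

1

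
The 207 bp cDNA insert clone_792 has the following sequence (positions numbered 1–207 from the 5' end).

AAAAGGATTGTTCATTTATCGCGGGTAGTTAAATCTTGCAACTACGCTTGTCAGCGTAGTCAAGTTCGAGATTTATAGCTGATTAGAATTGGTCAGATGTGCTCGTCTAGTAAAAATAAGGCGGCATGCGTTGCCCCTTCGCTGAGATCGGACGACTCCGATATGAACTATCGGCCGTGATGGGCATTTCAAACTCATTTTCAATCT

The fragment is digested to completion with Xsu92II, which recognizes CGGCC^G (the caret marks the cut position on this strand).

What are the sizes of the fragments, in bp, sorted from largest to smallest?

176, 31 bp

The Xsu92II site (CGGCCG) starts at position 172.
Xsu92II cuts after base 5 of each site (before the last base), so after position 176.
Linear molecule, 1 cut → 2 fragments:
  1–176 → 176 bp
  177–207 → 31 bp
Sorted largest to smallest: 176, 31 bp.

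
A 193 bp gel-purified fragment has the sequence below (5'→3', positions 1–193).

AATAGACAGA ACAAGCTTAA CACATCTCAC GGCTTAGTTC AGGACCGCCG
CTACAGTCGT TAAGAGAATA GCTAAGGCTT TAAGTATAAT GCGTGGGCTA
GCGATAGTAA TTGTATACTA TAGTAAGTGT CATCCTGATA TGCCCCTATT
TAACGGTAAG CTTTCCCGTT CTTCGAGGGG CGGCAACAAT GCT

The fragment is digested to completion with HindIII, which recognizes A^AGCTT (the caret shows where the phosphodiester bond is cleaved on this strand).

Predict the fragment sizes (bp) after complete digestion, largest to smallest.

145, 35, 13 bp

HindIII sites (AAGCTT) start at positions 13, 158.
HindIII cuts after the first base of each site, so after positions 13, 158.
Linear molecule, 2 cuts → 3 fragments:
  1–13 → 13 bp
  14–158 → 145 bp
  159–193 → 35 bp
Sorted largest to smallest: 145, 35, 13 bp.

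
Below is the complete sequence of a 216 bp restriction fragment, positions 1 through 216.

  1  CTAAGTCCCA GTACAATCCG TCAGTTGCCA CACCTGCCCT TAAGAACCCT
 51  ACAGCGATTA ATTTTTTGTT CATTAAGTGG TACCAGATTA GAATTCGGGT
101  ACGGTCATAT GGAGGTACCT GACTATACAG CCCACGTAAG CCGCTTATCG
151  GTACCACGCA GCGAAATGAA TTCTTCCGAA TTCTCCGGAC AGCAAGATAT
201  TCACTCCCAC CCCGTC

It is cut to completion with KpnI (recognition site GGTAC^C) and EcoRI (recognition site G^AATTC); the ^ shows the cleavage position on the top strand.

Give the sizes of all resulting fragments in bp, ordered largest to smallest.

KpnI sites (GGTACC) start at positions 79, 114, 150.
KpnI cuts after base 5 of each site (before the last base), so after positions 83, 118, 154.
EcoRI sites (GAATTC) start at positions 91, 168, 178.
EcoRI cuts after the first base of each site, so after positions 91, 168, 178.
Combined cut positions: 83, 91, 118, 154, 168, 178.
Linear molecule, 6 cuts → 7 fragments:
  1–83 → 83 bp
  84–91 → 8 bp
  92–118 → 27 bp
  119–154 → 36 bp
  155–168 → 14 bp
  169–178 → 10 bp
  179–216 → 38 bp
Sorted largest to smallest: 83, 38, 36, 27, 14, 10, 8 bp.

83, 38, 36, 27, 14, 10, 8 bp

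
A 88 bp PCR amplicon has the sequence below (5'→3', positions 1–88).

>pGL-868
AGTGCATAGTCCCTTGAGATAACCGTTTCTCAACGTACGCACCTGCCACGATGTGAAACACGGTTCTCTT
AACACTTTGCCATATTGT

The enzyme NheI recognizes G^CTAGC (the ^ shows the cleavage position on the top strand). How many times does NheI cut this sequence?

No occurrence of GCTAGC is present in the sequence.
NheI does not cut: 0 sites.

0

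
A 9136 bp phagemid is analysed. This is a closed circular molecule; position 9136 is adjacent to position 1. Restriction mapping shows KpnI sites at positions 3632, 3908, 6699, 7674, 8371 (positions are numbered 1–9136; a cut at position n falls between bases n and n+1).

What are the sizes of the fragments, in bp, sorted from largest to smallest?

4397, 2791, 975, 697, 276 bp

Circular molecule, 5 cuts → 5 fragments:
  3908 − 3632 = 276 bp
  6699 − 3908 = 2791 bp
  7674 − 6699 = 975 bp
  8371 − 7674 = 697 bp
  wrap: 9136 − 8371 + 3632 = 4397 bp
Sorted largest to smallest: 4397, 2791, 975, 697, 276 bp.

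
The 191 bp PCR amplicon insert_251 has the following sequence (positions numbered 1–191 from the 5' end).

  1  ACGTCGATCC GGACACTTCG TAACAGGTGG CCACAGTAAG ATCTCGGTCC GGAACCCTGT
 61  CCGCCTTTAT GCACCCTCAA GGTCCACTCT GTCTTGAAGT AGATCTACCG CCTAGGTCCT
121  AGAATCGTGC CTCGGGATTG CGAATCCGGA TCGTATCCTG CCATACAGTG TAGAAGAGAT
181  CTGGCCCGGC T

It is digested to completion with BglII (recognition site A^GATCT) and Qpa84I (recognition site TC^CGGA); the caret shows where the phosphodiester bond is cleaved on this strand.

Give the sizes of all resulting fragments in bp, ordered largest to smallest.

BglII sites (AGATCT) start at positions 39, 101, 177.
BglII cuts after the first base of each site, so after positions 39, 101, 177.
Qpa84I sites (TCCGGA) start at positions 8, 48, 145.
Qpa84I cuts after base 2 of each site, so after positions 9, 49, 146.
Combined cut positions: 9, 39, 49, 101, 146, 177.
Linear molecule, 6 cuts → 7 fragments:
  1–9 → 9 bp
  10–39 → 30 bp
  40–49 → 10 bp
  50–101 → 52 bp
  102–146 → 45 bp
  147–177 → 31 bp
  178–191 → 14 bp
Sorted largest to smallest: 52, 45, 31, 30, 14, 10, 9 bp.

52, 45, 31, 30, 14, 10, 9 bp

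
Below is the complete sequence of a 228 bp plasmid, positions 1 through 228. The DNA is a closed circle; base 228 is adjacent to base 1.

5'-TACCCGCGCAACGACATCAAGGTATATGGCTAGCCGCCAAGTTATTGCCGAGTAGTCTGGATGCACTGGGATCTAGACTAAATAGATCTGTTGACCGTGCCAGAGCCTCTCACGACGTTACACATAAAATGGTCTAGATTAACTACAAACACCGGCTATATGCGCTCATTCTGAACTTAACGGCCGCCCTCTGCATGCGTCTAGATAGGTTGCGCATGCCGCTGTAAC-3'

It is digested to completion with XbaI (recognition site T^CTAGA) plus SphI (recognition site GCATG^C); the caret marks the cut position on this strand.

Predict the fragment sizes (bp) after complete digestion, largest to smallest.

82, 64, 61, 18, 3 bp

XbaI sites (TCTAGA) start at positions 72, 133, 200.
XbaI cuts after the first base of each site, so after positions 72, 133, 200.
SphI sites (GCATGC) start at positions 193, 214.
SphI cuts after base 5 of each site (before the last base), so after positions 197, 218.
Combined cut positions: 72, 133, 197, 200, 218.
Circular molecule, 5 cuts → 5 fragments:
  73–133 → 61 bp
  134–197 → 64 bp
  198–200 → 3 bp
  201–218 → 18 bp
  219–228 then 1–72 → 10 + 72 = 82 bp
Sorted largest to smallest: 82, 64, 61, 18, 3 bp.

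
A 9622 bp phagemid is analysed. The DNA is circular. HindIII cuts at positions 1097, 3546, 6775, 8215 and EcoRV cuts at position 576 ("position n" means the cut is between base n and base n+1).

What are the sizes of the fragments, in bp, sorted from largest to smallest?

Combined cut positions (sorted): 576, 1097, 3546, 6775, 8215.
Circular molecule, 5 cuts → 5 fragments:
  1097 − 576 = 521 bp
  3546 − 1097 = 2449 bp
  6775 − 3546 = 3229 bp
  8215 − 6775 = 1440 bp
  wrap: 9622 − 8215 + 576 = 1983 bp
Sorted largest to smallest: 3229, 2449, 1983, 1440, 521 bp.

3229, 2449, 1983, 1440, 521 bp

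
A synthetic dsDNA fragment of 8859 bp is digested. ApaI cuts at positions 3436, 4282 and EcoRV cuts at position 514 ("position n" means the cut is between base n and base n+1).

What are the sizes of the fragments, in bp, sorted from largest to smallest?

4577, 2922, 846, 514 bp

Combined cut positions (sorted): 514, 3436, 4282.
Linear molecule, 3 cuts → 4 fragments:
  514 − 0 = 514 bp
  3436 − 514 = 2922 bp
  4282 − 3436 = 846 bp
  8859 − 4282 = 4577 bp
Sorted largest to smallest: 4577, 2922, 846, 514 bp.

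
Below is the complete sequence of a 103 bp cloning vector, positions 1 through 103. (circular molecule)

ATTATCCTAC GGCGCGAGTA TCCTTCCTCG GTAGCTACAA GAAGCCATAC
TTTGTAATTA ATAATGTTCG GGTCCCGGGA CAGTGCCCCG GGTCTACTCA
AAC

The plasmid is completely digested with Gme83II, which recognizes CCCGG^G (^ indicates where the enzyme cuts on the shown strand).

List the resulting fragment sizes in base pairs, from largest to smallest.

90, 13 bp

Gme83II sites (CCCGGG) start at positions 74, 87.
Gme83II cuts after base 5 of each site (before the last base), so after positions 78, 91.
Circular molecule, 2 cuts → 2 fragments:
  79–91 → 13 bp
  92–103 then 1–78 → 12 + 78 = 90 bp
Sorted largest to smallest: 90, 13 bp.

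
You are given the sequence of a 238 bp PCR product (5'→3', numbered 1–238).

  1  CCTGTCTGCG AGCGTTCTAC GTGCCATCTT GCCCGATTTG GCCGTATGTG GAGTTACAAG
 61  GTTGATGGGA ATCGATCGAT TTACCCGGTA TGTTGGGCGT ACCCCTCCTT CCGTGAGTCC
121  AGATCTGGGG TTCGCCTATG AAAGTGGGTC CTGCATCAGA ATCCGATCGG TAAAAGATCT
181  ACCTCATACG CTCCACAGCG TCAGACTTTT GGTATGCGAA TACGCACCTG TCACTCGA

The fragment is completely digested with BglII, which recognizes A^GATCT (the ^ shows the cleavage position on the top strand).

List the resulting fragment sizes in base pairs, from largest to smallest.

121, 63, 54 bp

BglII sites (AGATCT) start at positions 121, 175.
BglII cuts after the first base of each site, so after positions 121, 175.
Linear molecule, 2 cuts → 3 fragments:
  1–121 → 121 bp
  122–175 → 54 bp
  176–238 → 63 bp
Sorted largest to smallest: 121, 63, 54 bp.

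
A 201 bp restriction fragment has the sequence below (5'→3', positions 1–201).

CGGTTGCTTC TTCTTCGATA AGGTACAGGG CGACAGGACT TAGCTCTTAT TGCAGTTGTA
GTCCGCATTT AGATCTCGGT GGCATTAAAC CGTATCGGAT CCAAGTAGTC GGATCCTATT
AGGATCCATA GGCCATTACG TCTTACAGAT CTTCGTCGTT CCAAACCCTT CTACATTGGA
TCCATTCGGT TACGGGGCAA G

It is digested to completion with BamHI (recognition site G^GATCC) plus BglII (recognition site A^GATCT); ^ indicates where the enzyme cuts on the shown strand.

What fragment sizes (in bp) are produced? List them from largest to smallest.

71, 31, 26, 25, 23, 14, 11 bp

BamHI sites (GGATCC) start at positions 97, 111, 122, 178.
BamHI cuts after the first base of each site, so after positions 97, 111, 122, 178.
BglII sites (AGATCT) start at positions 71, 147.
BglII cuts after the first base of each site, so after positions 71, 147.
Combined cut positions: 71, 97, 111, 122, 147, 178.
Linear molecule, 6 cuts → 7 fragments:
  1–71 → 71 bp
  72–97 → 26 bp
  98–111 → 14 bp
  112–122 → 11 bp
  123–147 → 25 bp
  148–178 → 31 bp
  179–201 → 23 bp
Sorted largest to smallest: 71, 31, 26, 25, 23, 14, 11 bp.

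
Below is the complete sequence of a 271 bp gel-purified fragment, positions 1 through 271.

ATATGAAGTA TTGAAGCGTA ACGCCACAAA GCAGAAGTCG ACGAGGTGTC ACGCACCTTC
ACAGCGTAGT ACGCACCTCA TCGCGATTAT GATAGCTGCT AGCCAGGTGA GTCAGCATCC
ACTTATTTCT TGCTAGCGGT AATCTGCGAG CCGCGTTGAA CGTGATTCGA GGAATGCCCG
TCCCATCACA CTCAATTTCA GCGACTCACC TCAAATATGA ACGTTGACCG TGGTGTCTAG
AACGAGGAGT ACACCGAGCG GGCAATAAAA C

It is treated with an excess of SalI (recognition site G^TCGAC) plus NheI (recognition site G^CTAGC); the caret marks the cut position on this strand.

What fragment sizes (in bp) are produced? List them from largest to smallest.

139, 61, 37, 34 bp

The SalI site (GTCGAC) starts at position 37.
SalI cuts after the first base of each site, so after position 37.
NheI sites (GCTAGC) start at positions 98, 132.
NheI cuts after the first base of each site, so after positions 98, 132.
Combined cut positions: 37, 98, 132.
Linear molecule, 3 cuts → 4 fragments:
  1–37 → 37 bp
  38–98 → 61 bp
  99–132 → 34 bp
  133–271 → 139 bp
Sorted largest to smallest: 139, 61, 37, 34 bp.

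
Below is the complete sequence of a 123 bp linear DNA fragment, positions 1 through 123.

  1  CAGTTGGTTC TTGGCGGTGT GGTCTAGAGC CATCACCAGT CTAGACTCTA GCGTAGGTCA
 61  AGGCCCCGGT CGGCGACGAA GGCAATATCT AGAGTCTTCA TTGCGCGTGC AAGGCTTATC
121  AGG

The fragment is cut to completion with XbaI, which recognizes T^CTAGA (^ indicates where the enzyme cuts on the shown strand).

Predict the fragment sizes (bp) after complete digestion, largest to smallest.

48, 35, 23, 17 bp

XbaI sites (TCTAGA) start at positions 23, 40, 88.
XbaI cuts after the first base of each site, so after positions 23, 40, 88.
Linear molecule, 3 cuts → 4 fragments:
  1–23 → 23 bp
  24–40 → 17 bp
  41–88 → 48 bp
  89–123 → 35 bp
Sorted largest to smallest: 48, 35, 23, 17 bp.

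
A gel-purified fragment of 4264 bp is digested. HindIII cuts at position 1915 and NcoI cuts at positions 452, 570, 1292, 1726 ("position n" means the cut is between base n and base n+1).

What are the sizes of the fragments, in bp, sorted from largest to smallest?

Combined cut positions (sorted): 452, 570, 1292, 1726, 1915.
Linear molecule, 5 cuts → 6 fragments:
  452 − 0 = 452 bp
  570 − 452 = 118 bp
  1292 − 570 = 722 bp
  1726 − 1292 = 434 bp
  1915 − 1726 = 189 bp
  4264 − 1915 = 2349 bp
Sorted largest to smallest: 2349, 722, 452, 434, 189, 118 bp.

2349, 722, 452, 434, 189, 118 bp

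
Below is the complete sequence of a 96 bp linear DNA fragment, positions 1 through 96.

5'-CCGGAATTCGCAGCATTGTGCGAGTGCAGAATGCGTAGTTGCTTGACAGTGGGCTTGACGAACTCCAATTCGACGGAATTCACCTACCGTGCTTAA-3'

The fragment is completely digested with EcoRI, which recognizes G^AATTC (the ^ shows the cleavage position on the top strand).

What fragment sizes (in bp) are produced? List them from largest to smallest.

EcoRI sites (GAATTC) start at positions 4, 76.
EcoRI cuts after the first base of each site, so after positions 4, 76.
Linear molecule, 2 cuts → 3 fragments:
  1–4 → 4 bp
  5–76 → 72 bp
  77–96 → 20 bp
Sorted largest to smallest: 72, 20, 4 bp.

72, 20, 4 bp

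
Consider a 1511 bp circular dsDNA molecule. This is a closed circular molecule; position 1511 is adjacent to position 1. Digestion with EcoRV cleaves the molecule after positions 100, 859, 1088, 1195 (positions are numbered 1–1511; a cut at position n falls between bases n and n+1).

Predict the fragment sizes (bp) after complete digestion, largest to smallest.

759, 416, 229, 107 bp

Circular molecule, 4 cuts → 4 fragments:
  859 − 100 = 759 bp
  1088 − 859 = 229 bp
  1195 − 1088 = 107 bp
  wrap: 1511 − 1195 + 100 = 416 bp
Sorted largest to smallest: 759, 416, 229, 107 bp.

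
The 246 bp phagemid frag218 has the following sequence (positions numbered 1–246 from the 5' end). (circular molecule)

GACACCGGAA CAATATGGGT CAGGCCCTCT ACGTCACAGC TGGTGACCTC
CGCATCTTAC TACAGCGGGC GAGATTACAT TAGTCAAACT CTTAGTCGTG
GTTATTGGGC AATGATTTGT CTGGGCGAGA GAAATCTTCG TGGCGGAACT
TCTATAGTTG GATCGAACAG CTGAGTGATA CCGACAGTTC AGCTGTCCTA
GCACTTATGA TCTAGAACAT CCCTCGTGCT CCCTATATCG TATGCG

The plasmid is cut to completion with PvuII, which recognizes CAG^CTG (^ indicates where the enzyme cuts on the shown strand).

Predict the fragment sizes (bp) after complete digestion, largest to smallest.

PvuII sites (CAGCTG) start at positions 37, 168, 190.
PvuII cuts after base 3 of each site, so after positions 39, 170, 192.
Circular molecule, 3 cuts → 3 fragments:
  40–170 → 131 bp
  171–192 → 22 bp
  193–246 then 1–39 → 54 + 39 = 93 bp
Sorted largest to smallest: 131, 93, 22 bp.

131, 93, 22 bp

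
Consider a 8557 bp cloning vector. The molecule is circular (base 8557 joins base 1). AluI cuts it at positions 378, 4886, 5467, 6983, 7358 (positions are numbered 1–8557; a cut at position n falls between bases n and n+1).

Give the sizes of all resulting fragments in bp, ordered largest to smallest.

4508, 1577, 1516, 581, 375 bp

Circular molecule, 5 cuts → 5 fragments:
  4886 − 378 = 4508 bp
  5467 − 4886 = 581 bp
  6983 − 5467 = 1516 bp
  7358 − 6983 = 375 bp
  wrap: 8557 − 7358 + 378 = 1577 bp
Sorted largest to smallest: 4508, 1577, 1516, 581, 375 bp.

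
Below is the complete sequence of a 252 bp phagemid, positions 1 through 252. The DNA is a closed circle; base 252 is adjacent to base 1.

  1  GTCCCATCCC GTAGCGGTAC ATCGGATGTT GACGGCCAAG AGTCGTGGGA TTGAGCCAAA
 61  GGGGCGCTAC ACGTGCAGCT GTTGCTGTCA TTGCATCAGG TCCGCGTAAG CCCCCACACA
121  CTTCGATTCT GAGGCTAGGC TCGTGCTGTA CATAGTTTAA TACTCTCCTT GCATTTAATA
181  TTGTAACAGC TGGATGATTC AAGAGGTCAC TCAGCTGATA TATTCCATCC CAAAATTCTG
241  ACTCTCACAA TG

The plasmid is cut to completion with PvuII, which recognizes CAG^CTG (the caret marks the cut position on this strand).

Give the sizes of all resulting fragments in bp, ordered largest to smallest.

PvuII sites (CAGCTG) start at positions 76, 187, 212.
PvuII cuts after base 3 of each site, so after positions 78, 189, 214.
Circular molecule, 3 cuts → 3 fragments:
  79–189 → 111 bp
  190–214 → 25 bp
  215–252 then 1–78 → 38 + 78 = 116 bp
Sorted largest to smallest: 116, 111, 25 bp.

116, 111, 25 bp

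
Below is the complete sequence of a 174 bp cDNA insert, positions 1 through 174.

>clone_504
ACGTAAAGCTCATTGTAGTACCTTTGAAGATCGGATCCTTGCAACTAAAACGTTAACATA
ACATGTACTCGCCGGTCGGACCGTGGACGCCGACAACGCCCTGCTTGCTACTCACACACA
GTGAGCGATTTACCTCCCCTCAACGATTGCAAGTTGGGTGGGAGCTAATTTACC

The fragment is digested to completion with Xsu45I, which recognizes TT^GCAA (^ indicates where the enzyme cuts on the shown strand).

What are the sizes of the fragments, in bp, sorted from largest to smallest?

Xsu45I sites (TTGCAA) start at positions 39, 147.
Xsu45I cuts after base 2 of each site, so after positions 40, 148.
Linear molecule, 2 cuts → 3 fragments:
  1–40 → 40 bp
  41–148 → 108 bp
  149–174 → 26 bp
Sorted largest to smallest: 108, 40, 26 bp.

108, 40, 26 bp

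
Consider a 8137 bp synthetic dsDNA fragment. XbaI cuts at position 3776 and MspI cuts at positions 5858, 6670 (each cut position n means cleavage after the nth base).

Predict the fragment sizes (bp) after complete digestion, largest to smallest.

Combined cut positions (sorted): 3776, 5858, 6670.
Linear molecule, 3 cuts → 4 fragments:
  3776 − 0 = 3776 bp
  5858 − 3776 = 2082 bp
  6670 − 5858 = 812 bp
  8137 − 6670 = 1467 bp
Sorted largest to smallest: 3776, 2082, 1467, 812 bp.

3776, 2082, 1467, 812 bp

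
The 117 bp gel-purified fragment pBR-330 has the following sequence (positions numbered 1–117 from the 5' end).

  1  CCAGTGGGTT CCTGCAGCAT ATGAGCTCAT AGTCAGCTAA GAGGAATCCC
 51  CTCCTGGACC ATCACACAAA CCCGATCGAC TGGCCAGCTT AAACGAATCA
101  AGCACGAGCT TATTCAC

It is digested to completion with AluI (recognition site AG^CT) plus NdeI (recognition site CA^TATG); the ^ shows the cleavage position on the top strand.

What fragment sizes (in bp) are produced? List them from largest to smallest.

AluI sites (AGCT) start at positions 24, 35, 86, 107.
AluI cuts after base 2 of each site, so after positions 25, 36, 87, 108.
The NdeI site (CATATG) starts at position 18.
NdeI cuts after base 2 of each site, so after position 19.
Combined cut positions: 19, 25, 36, 87, 108.
Linear molecule, 5 cuts → 6 fragments:
  1–19 → 19 bp
  20–25 → 6 bp
  26–36 → 11 bp
  37–87 → 51 bp
  88–108 → 21 bp
  109–117 → 9 bp
Sorted largest to smallest: 51, 21, 19, 11, 9, 6 bp.

51, 21, 19, 11, 9, 6 bp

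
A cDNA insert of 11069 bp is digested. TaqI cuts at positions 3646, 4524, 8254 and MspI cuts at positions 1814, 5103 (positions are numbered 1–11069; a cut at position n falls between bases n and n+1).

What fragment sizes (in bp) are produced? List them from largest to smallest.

3151, 2815, 1832, 1814, 878, 579 bp

Combined cut positions (sorted): 1814, 3646, 4524, 5103, 8254.
Linear molecule, 5 cuts → 6 fragments:
  1814 − 0 = 1814 bp
  3646 − 1814 = 1832 bp
  4524 − 3646 = 878 bp
  5103 − 4524 = 579 bp
  8254 − 5103 = 3151 bp
  11069 − 8254 = 2815 bp
Sorted largest to smallest: 3151, 2815, 1832, 1814, 878, 579 bp.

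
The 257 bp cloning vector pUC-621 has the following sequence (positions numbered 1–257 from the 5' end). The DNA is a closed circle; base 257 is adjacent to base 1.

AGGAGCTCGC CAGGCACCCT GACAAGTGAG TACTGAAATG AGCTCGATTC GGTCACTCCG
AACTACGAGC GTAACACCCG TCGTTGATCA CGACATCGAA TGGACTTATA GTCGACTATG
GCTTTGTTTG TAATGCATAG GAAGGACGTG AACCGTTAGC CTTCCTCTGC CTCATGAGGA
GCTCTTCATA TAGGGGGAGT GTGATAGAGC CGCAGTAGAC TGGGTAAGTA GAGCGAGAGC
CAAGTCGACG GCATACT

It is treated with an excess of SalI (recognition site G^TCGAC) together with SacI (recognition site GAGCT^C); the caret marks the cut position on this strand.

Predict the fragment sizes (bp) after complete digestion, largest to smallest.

72, 67, 61, 37, 20 bp

SalI sites (GTCGAC) start at positions 111, 244.
SalI cuts after the first base of each site, so after positions 111, 244.
SacI sites (GAGCTC) start at positions 3, 40, 179.
SacI cuts after base 5 of each site (before the last base), so after positions 7, 44, 183.
Combined cut positions: 7, 44, 111, 183, 244.
Circular molecule, 5 cuts → 5 fragments:
  8–44 → 37 bp
  45–111 → 67 bp
  112–183 → 72 bp
  184–244 → 61 bp
  245–257 then 1–7 → 13 + 7 = 20 bp
Sorted largest to smallest: 72, 67, 61, 37, 20 bp.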